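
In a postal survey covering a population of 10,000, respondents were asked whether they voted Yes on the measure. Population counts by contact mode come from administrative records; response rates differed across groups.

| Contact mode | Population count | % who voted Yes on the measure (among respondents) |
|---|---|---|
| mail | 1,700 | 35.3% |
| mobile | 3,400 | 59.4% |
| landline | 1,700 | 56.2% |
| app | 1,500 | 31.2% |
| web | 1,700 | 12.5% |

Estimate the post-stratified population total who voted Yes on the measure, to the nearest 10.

4,260

Estimated count per cell = population count × respondent percentage:
  mail: 1,700 × 35.3% = 600.1
  mobile: 3,400 × 59.4% = 2019.6
  landline: 1,700 × 56.2% = 955.4
  app: 1,500 × 31.2% = 468
  web: 1,700 × 12.5% = 212.5
Estimated total = 4255.6 → 4,260.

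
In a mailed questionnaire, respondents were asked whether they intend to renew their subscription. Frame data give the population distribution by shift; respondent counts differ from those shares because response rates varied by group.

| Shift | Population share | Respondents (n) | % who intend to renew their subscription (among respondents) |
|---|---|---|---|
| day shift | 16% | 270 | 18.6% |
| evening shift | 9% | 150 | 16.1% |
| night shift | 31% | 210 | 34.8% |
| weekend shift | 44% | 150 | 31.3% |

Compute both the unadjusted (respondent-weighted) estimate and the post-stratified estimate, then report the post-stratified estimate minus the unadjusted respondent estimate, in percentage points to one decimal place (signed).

Without adjustment, the pooled respondent share is:
  (270/780)×18.6 + (150/780)×16.1 + (210/780)×34.8 + (150/780)×31.3 = 24.9231%
Reweighting by population shift shares:
  0.16×18.6 + 0.09×16.1 + 0.31×34.8 + 0.44×31.3 = 28.985%
Difference = 28.985 − 24.9231 = 4.0619 pp.

+4.1 percentage points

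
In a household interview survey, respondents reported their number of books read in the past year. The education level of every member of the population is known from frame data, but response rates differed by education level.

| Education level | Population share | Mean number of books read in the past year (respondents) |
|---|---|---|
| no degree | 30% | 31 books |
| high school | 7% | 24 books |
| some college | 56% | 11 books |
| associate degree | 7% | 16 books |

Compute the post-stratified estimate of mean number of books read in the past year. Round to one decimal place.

Post-stratification weights by population share, not respondent share:
  no degree: 0.3 × 31 = 9.3
  high school: 0.07 × 24 = 1.68
  some college: 0.56 × 11 = 6.16
  associate degree: 0.07 × 16 = 1.12
Post-stratified estimate = 18.26 → 18.3.

18.3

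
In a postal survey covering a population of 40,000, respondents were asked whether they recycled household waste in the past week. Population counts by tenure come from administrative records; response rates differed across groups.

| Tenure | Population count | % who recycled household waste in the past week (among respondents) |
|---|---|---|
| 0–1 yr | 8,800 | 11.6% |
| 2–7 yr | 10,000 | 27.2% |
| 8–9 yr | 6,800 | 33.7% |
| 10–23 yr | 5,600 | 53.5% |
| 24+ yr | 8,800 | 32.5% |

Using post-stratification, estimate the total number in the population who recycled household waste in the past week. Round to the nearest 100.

11,900

Estimated count per cell = population count × respondent percentage:
  0–1 yr: 8,800 × 11.6% = 1020.8
  2–7 yr: 10,000 × 27.2% = 2720
  8–9 yr: 6,800 × 33.7% = 2291.6
  10–23 yr: 5,600 × 53.5% = 2996
  24+ yr: 8,800 × 32.5% = 2860
Estimated total = 11888.4 → 11,900.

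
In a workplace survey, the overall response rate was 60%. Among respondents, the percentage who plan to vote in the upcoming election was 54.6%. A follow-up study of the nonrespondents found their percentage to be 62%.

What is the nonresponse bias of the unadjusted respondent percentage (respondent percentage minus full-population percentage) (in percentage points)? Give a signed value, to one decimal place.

-3.0 percentage points

Nonresponse fraction = 1 − 0.6 = 0.4.
Bias = (nonresponse fraction) × (respondent percentage − nonrespondent percentage)
     = 0.4 × (54.6 − 62) = 0.4 × -7.4 = -2.96.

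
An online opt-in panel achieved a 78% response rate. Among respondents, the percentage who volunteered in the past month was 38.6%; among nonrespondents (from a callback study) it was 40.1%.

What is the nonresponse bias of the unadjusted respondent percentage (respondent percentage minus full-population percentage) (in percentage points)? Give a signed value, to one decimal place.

Nonresponse fraction = 1 − 0.78 = 0.22.
Bias = (nonresponse fraction) × (respondent percentage − nonrespondent percentage)
     = 0.22 × (38.6 − 40.1) = 0.22 × -1.5 = -0.33.

-0.3 percentage points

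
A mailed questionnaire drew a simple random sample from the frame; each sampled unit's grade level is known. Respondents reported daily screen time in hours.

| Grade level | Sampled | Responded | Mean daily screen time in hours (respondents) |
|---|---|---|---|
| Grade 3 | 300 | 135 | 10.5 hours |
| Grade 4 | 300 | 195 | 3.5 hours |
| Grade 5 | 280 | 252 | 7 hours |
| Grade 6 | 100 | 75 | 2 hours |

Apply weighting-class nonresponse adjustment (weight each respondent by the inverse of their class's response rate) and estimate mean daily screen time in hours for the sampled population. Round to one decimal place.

Response rates by class: Grade 3 135/300 = 45%, Grade 4 195/300 = 65%, Grade 5 252/280 = 90%, Grade 6 75/100 = 75%.
Inverse-response-rate weighting restores each class to its sampled count, so class totals weight by n_sampled:
  Grade 3: 300 × 10.5 = 3150
  Grade 4: 300 × 3.5 = 1050
  Grade 5: 280 × 7 = 1960
  Grade 6: 100 × 2 = 200
Adjusted estimate = 6360 / 980 = 6.4898 → 6.5.

6.5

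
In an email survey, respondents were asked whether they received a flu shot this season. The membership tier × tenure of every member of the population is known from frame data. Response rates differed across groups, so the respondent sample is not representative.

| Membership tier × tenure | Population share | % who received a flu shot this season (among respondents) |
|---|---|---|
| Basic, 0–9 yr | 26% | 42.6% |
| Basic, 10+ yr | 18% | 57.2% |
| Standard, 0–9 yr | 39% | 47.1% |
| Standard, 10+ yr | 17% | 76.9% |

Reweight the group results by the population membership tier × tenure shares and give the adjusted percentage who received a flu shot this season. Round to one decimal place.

52.8%

Weight each group's respondent value by its population share:
  Basic, 0–9 yr: 0.26 × 42.6 = 11.076
  Basic, 10+ yr: 0.18 × 57.2 = 10.296
  Standard, 0–9 yr: 0.39 × 47.1 = 18.369
  Standard, 10+ yr: 0.17 × 76.9 = 13.073
Post-stratified estimate = 52.814 → 52.8%.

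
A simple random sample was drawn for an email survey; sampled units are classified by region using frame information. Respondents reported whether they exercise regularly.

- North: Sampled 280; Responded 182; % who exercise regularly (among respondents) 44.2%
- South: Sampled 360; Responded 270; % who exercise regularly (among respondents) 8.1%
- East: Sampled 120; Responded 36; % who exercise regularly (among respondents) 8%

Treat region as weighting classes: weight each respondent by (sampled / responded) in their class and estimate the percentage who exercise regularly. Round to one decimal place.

21.4%

Class response rates: North 182/280 = 65%, South 270/360 = 75%, East 36/120 = 30%.
Inverse-response-rate weighting restores each class to its sampled count, so class totals weight by n_sampled:
  North: 280 × 44.2 = 12,376
  South: 360 × 8.1 = 2916
  East: 120 × 8 = 960
Adjusted estimate = 16,252 / 760 = 21.3842 → 21.4%.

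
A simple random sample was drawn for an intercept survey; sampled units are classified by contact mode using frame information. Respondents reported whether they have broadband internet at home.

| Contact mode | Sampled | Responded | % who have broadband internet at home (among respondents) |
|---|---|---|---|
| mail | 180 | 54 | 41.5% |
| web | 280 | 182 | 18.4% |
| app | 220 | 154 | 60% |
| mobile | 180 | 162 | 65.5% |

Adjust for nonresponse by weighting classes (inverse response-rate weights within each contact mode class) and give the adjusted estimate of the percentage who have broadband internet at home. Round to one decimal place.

Class response rates: mail 54/180 = 30%, web 182/280 = 65%, app 154/220 = 70%, mobile 162/180 = 90%.
Each respondent's weight = sampled/responded in their class; summing within a class gives n_sampled, so:
  mail: 180 × 41.5 = 7470
  web: 280 × 18.4 = 5152
  app: 220 × 60 = 13,200
  mobile: 180 × 65.5 = 11,790
Adjusted estimate = 37,612 / 860 = 43.7349 → 43.7%.

43.7%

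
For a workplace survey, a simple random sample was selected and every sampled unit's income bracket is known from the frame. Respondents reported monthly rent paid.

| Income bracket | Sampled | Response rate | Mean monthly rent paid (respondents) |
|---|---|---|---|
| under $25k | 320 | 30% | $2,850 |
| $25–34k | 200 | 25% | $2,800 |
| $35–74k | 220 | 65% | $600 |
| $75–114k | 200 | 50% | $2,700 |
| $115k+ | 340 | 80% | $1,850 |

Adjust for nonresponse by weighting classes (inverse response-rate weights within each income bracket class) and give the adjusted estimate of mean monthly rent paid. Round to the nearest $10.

With weight = n_sampled/n_responded per class, the weighted class total is n_sampled:
  under $25k: 320 × 2850 = 912,000
  $25–34k: 200 × 2800 = 560,000
  $35–74k: 220 × 600 = 132,000
  $75–114k: 200 × 2700 = 540,000
  $115k+: 340 × 1850 = 629,000
Adjusted estimate = 2,773,000 / 1,280 = 2166.41 → $2,170.

$2,170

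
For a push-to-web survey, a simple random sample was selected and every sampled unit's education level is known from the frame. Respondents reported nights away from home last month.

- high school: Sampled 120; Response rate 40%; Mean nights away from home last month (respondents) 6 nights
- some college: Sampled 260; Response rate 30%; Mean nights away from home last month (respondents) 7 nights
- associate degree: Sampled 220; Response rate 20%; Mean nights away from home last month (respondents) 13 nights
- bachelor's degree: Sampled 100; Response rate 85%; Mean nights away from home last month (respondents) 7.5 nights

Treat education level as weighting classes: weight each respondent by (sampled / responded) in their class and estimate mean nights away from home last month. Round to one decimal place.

Each respondent's weight = sampled/responded in their class; summing within a class gives n_sampled, so:
  high school: 120 × 6 = 720
  some college: 260 × 7 = 1820
  associate degree: 220 × 13 = 2860
  bachelor's degree: 100 × 7.5 = 750
Adjusted estimate = 6150 / 700 = 8.78571 → 8.8.

8.8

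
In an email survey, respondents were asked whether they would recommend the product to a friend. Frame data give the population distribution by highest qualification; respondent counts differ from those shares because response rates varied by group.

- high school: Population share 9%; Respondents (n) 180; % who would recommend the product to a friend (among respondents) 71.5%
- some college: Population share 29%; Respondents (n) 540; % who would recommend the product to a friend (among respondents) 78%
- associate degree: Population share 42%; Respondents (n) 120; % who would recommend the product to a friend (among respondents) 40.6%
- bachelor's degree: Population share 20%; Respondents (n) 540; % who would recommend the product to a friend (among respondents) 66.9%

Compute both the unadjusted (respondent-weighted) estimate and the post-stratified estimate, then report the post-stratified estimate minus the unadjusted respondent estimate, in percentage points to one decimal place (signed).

-10.1 percentage points

Unadjusted (pooled respondent) estimate weights by respondent counts:
  (180/1380)×71.5 + (540/1380)×78 + (120/1380)×40.6 + (540/1380)×66.9 = 69.5565%
Post-stratifying to population shares instead:
  0.09×71.5 + 0.29×78 + 0.42×40.6 + 0.2×66.9 = 59.487%
Difference = 59.487 − 69.5565 = -10.0695 pp.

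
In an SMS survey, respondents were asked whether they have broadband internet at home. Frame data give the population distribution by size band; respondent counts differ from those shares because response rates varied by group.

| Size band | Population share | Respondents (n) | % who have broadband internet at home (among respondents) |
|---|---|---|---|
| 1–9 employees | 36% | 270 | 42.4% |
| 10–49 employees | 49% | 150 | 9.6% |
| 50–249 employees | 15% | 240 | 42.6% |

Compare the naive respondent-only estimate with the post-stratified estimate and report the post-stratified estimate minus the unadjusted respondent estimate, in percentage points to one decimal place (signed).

-8.7 percentage points

Unadjusted (pooled respondent) estimate weights by respondent counts:
  (270/660)×42.4 + (150/660)×9.6 + (240/660)×42.6 = 35.0182%
Reweighting by population size band shares:
  0.36×42.4 + 0.49×9.6 + 0.15×42.6 = 26.358%
Difference = 26.358 − 35.0182 = -8.6602 pp.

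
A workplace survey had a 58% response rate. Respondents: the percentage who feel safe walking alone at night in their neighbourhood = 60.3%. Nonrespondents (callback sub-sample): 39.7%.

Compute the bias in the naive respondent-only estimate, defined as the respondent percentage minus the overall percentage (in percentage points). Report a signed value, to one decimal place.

Nonresponse fraction = 1 − 0.58 = 0.42.
Bias = (nonresponse fraction) × (respondent percentage − nonrespondent percentage)
     = 0.42 × (60.3 − 39.7) = 0.42 × 20.6 = 8.652.

+8.7 percentage points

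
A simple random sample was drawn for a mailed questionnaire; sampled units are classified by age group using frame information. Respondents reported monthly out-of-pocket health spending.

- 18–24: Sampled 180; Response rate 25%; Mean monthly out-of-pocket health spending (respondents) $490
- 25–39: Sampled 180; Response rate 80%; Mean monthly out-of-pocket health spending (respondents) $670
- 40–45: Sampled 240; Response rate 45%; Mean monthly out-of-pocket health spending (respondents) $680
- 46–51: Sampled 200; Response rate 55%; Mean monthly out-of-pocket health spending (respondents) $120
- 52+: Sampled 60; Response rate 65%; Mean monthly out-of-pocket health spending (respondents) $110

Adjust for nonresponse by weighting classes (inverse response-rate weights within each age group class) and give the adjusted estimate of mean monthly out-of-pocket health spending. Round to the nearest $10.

$470

Weighting each respondent by the inverse class response rate inflates each class back to its sampled size, so the class weight is n_sampled:
  18–24: 180 × 490 = 88,200
  25–39: 180 × 670 = 120,600
  40–45: 240 × 680 = 163,200
  46–51: 200 × 120 = 24,000
  52+: 60 × 110 = 6600
Adjusted estimate = 402,600 / 860 = 468.14 → $470.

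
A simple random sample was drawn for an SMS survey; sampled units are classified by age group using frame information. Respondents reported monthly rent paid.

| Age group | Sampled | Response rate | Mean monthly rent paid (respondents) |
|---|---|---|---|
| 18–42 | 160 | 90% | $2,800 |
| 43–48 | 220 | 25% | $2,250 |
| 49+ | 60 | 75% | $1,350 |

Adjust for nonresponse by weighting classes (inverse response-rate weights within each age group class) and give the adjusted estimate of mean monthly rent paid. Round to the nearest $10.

$2,330

Each respondent's weight = sampled/responded in their class; summing within a class gives n_sampled, so:
  18–42: 160 × 2800 = 448,000
  43–48: 220 × 2250 = 495,000
  49+: 60 × 1350 = 81,000
Adjusted estimate = 1,024,000 / 440 = 2327.27 → $2,330.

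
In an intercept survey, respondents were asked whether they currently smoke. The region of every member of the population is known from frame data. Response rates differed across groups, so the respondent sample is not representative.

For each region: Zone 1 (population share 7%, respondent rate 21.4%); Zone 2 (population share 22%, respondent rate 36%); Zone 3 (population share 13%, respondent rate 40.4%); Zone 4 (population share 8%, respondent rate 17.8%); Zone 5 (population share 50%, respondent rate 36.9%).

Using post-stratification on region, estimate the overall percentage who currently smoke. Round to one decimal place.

Each cell contributes population-share × respondent value:
  Zone 1: 0.07 × 21.4 = 1.498
  Zone 2: 0.22 × 36 = 7.92
  Zone 3: 0.13 × 40.4 = 5.252
  Zone 4: 0.08 × 17.8 = 1.424
  Zone 5: 0.5 × 36.9 = 18.45
Post-stratified estimate = 34.544 → 34.5%.

34.5%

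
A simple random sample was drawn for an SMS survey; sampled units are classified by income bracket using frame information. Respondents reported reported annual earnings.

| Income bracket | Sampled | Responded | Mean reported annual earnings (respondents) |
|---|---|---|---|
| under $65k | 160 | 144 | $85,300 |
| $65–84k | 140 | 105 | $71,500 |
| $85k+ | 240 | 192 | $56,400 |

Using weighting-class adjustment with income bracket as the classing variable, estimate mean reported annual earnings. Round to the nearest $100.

Class response rates: under $65k 144/160 = 90%, $65–84k 105/140 = 75%, $85k+ 192/240 = 80%.
Inverse-response-rate weighting restores each class to its sampled count, so class totals weight by n_sampled:
  under $65k: 160 × 85,300 = 13,648,000
  $65–84k: 140 × 71,500 = 10,010,000
  $85k+: 240 × 56,400 = 13,536,000
Adjusted estimate = 37,194,000 / 540 = 68877.8 → $68,900.

$68,900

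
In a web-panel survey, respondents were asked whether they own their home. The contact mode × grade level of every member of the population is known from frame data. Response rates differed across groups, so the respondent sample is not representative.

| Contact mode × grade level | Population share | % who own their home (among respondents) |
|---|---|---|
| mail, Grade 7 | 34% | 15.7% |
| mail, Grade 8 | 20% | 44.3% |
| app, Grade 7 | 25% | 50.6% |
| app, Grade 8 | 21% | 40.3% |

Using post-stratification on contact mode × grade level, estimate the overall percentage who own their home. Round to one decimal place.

Each cell contributes population-share × respondent value:
  mail, Grade 7: 0.34 × 15.7 = 5.338
  mail, Grade 8: 0.2 × 44.3 = 8.86
  app, Grade 7: 0.25 × 50.6 = 12.65
  app, Grade 8: 0.21 × 40.3 = 8.463
Post-stratified estimate = 35.311 → 35.3%.

35.3%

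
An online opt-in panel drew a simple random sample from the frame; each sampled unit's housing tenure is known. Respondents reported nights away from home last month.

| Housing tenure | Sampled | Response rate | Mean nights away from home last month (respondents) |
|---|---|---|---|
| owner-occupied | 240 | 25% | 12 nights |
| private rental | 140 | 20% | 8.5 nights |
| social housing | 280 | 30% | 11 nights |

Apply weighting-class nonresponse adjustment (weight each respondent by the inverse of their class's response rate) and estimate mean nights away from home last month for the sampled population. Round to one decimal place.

10.8

With weight = n_sampled/n_responded per class, the weighted class total is n_sampled:
  owner-occupied: 240 × 12 = 2880
  private rental: 140 × 8.5 = 1190
  social housing: 280 × 11 = 3080
Adjusted estimate = 7150 / 660 = 10.8333 → 10.8.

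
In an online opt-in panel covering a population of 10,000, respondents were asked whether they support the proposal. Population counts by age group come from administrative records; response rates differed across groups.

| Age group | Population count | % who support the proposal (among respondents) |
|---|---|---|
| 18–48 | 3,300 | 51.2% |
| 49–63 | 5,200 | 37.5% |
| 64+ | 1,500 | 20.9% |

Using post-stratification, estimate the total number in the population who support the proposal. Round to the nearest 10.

Each cell contributes its population count × the respondent rate:
  18–48: 3,300 × 51.2% = 1689.6
  49–63: 5,200 × 37.5% = 1950
  64+: 1,500 × 20.9% = 313.5
Estimated total = 3953.1 → 3,950.

3,950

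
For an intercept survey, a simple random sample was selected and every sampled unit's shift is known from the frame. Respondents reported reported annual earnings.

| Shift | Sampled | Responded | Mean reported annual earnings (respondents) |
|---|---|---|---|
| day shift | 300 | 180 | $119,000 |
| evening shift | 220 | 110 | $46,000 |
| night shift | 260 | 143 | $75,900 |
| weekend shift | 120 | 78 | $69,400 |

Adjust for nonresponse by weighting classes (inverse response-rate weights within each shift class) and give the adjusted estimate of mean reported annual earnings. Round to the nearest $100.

Class response rates: day shift 180/300 = 60%, evening shift 110/220 = 50%, night shift 143/260 = 55%, weekend shift 78/120 = 65%.
Weighting each respondent by the inverse class response rate inflates each class back to its sampled size, so the class weight is n_sampled:
  day shift: 300 × 119,000 = 35,700,000
  evening shift: 220 × 46,000 = 10,120,000
  night shift: 260 × 75,900 = 19,734,000
  weekend shift: 120 × 69,400 = 8,328,000
Adjusted estimate = 73,882,000 / 900 = 82091.1 → $82,100.

$82,100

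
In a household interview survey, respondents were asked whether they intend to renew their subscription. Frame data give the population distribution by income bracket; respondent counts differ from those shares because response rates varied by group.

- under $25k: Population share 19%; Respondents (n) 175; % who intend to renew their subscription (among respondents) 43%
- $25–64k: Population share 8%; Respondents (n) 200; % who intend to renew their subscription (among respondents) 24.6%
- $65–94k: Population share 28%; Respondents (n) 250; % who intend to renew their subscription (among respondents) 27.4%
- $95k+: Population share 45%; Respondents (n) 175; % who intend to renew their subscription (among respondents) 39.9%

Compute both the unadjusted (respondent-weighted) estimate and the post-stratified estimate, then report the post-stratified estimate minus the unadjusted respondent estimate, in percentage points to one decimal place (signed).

Unadjusted (pooled respondent) estimate weights by respondent counts:
  (175/800)×43 + (200/800)×24.6 + (250/800)×27.4 + (175/800)×39.9 = 32.8469%
Post-stratifying to population shares instead:
  0.19×43 + 0.08×24.6 + 0.28×27.4 + 0.45×39.9 = 35.765%
Difference = 35.765 − 32.8469 = 2.9181 pp.

+2.9 percentage points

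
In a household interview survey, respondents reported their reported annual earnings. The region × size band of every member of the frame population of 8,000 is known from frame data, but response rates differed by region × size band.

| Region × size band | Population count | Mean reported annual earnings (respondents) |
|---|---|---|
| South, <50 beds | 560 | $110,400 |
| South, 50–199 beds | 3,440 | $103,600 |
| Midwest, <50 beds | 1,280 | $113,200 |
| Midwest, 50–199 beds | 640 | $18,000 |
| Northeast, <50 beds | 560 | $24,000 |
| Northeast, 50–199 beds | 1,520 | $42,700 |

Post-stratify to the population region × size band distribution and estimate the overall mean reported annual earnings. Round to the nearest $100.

$81,600

Weight each group's respondent value by its population share:
  South, <50 beds: (560/8,000) × 110,400 = 7728
  South, 50–199 beds: (3,440/8,000) × 103,600 = 44,548
  Midwest, <50 beds: (1,280/8,000) × 113,200 = 18,112
  Midwest, 50–199 beds: (640/8,000) × 18,000 = 1440
  Northeast, <50 beds: (560/8,000) × 24,000 = 1680
  Northeast, 50–199 beds: (1,520/8,000) × 42,700 = 8113
Post-stratified estimate = 81,621 → $81,600.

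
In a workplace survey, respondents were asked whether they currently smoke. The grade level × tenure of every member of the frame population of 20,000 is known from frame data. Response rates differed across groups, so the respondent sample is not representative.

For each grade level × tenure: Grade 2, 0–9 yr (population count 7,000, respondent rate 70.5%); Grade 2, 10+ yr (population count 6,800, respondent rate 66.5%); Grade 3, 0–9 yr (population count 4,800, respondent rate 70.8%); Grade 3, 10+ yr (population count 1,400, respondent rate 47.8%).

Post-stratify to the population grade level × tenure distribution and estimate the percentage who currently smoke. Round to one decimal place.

67.6%

Weight each group's respondent value by its population share:
  Grade 2, 0–9 yr: (7,000/20,000) × 70.5 = 24.675
  Grade 2, 10+ yr: (6,800/20,000) × 66.5 = 22.61
  Grade 3, 0–9 yr: (4,800/20,000) × 70.8 = 16.992
  Grade 3, 10+ yr: (1,400/20,000) × 47.8 = 3.346
Post-stratified estimate = 67.623 → 67.6%.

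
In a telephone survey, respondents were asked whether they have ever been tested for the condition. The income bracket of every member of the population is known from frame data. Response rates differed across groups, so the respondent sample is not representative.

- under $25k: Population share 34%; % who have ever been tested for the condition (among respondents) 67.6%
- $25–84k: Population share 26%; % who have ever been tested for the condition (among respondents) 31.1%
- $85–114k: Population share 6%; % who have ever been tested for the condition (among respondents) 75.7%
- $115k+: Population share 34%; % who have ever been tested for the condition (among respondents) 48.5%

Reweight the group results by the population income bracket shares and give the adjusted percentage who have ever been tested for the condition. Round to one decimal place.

52.1%

Weight each group's respondent value by its population share:
  under $25k: 0.34 × 67.6 = 22.984
  $25–84k: 0.26 × 31.1 = 8.086
  $85–114k: 0.06 × 75.7 = 4.542
  $115k+: 0.34 × 48.5 = 16.49
Post-stratified estimate = 52.102 → 52.1%.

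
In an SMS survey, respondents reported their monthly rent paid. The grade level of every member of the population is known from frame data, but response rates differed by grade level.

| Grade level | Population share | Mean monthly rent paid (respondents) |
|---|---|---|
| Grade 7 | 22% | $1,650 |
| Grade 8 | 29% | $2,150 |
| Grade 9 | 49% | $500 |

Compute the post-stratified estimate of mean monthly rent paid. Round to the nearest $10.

Post-stratification weights by population share, not respondent share:
  Grade 7: 0.22 × 1650 = 363
  Grade 8: 0.29 × 2150 = 623.5
  Grade 9: 0.49 × 500 = 245
Post-stratified estimate = 1231.5 → $1,230.

$1,230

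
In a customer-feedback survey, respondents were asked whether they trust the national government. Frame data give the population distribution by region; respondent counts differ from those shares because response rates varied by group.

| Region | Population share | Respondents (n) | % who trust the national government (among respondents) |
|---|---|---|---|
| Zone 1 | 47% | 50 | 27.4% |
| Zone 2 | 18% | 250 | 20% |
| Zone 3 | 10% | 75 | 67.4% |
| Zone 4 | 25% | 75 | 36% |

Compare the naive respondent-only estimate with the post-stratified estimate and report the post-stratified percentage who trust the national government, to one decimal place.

Naive respondent-only estimate (weights = respondent counts):
  (50/450)×27.4 + (250/450)×20 + (75/450)×67.4 + (75/450)×36 = 31.3889%
Post-stratified estimate weights by population shares:
  0.47×27.4 + 0.18×20 + 0.1×67.4 + 0.25×36 = 32.218%

32.2%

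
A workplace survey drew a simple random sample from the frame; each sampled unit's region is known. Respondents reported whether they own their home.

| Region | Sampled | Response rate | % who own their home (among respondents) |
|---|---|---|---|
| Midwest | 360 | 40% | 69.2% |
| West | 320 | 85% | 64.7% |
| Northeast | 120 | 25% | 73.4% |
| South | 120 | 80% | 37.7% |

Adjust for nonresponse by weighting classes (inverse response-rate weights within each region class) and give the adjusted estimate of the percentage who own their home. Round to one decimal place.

Inverse-response-rate weighting restores each class to its sampled count, so class totals weight by n_sampled:
  Midwest: 360 × 69.2 = 24,912
  West: 320 × 64.7 = 20,704
  Northeast: 120 × 73.4 = 8808
  South: 120 × 37.7 = 4524
Adjusted estimate = 58,948 / 920 = 64.0739 → 64.1%.

64.1%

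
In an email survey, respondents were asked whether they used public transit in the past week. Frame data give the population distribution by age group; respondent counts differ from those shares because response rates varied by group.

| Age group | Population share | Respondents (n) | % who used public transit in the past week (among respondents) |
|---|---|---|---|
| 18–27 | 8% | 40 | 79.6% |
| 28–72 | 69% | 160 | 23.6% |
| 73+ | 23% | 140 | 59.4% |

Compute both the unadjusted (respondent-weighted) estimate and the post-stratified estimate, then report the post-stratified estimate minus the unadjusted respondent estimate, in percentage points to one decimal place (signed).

-8.6 percentage points

Naive respondent-only estimate (weights = respondent counts):
  (40/340)×79.6 + (160/340)×23.6 + (140/340)×59.4 = 44.9294%
Reweighting by population age group shares:
  0.08×79.6 + 0.69×23.6 + 0.23×59.4 = 36.314%
Difference = 36.314 − 44.9294 = -8.6154 pp.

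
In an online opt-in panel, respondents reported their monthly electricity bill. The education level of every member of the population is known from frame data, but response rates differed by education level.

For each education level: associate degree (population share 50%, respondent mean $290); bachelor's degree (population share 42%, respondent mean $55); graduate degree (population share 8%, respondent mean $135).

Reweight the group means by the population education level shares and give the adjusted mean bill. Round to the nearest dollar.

Post-stratification weights by population share, not respondent share:
  associate degree: 0.5 × 290 = 145
  bachelor's degree: 0.42 × 55 = 23.1
  graduate degree: 0.08 × 135 = 10.8
Post-stratified estimate = 178.9 → $179.

$179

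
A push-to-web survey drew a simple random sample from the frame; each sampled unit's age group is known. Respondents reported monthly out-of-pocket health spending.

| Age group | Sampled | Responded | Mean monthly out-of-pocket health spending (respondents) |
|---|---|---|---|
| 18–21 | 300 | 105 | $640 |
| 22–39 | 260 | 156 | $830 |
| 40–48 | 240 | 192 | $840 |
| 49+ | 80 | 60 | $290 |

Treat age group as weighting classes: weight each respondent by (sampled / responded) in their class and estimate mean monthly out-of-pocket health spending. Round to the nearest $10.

Class response rates: 18–21 105/300 = 35%, 22–39 156/260 = 60%, 40–48 192/240 = 80%, 49+ 60/80 = 75%.
Inverse-response-rate weighting restores each class to its sampled count, so class totals weight by n_sampled:
  18–21: 300 × 640 = 192,000
  22–39: 260 × 830 = 215,800
  40–48: 240 × 840 = 201,600
  49+: 80 × 290 = 23,200
Adjusted estimate = 632,600 / 880 = 718.864 → $720.

$720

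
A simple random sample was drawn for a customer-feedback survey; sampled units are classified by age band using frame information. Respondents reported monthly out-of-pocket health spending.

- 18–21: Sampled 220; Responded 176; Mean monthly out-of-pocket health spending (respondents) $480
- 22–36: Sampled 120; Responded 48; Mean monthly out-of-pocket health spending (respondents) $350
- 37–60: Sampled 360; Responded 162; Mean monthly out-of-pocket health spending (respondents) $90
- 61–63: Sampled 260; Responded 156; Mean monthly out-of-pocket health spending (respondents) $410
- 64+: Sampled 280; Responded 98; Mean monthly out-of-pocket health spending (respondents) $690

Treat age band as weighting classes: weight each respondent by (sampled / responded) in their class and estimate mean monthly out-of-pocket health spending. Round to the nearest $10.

$390

Class response rates: 18–21 176/220 = 80%, 22–36 48/120 = 40%, 37–60 162/360 = 45%, 61–63 156/260 = 60%, 64+ 98/280 = 35%.
Inverse-response-rate weighting restores each class to its sampled count, so class totals weight by n_sampled:
  18–21: 220 × 480 = 105,600
  22–36: 120 × 350 = 42,000
  37–60: 360 × 90 = 32,400
  61–63: 260 × 410 = 106,600
  64+: 280 × 690 = 193,200
Adjusted estimate = 479,800 / 1,240 = 386.935 → $390.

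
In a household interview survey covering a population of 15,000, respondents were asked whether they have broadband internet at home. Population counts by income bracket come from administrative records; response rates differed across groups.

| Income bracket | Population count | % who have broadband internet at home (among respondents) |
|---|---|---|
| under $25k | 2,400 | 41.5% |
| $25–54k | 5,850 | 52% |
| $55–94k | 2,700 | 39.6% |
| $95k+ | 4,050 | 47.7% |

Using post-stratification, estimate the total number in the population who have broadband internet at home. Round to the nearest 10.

7,040

Each cell contributes its population count × the respondent rate:
  under $25k: 2,400 × 41.5% = 996
  $25–54k: 5,850 × 52% = 3042
  $55–94k: 2,700 × 39.6% = 1069.2
  $95k+: 4,050 × 47.7% = 1931.85
Estimated total = 7039.05 → 7,040.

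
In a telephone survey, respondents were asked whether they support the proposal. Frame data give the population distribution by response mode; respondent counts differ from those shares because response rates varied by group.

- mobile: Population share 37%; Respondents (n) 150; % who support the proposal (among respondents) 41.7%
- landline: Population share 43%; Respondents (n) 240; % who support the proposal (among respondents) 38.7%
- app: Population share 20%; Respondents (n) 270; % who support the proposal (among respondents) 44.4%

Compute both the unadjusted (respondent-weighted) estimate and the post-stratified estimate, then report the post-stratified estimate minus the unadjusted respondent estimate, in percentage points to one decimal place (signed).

Unadjusted (pooled respondent) estimate weights by respondent counts:
  (150/660)×41.7 + (240/660)×38.7 + (270/660)×44.4 = 41.7136%
Post-stratified estimate weights by population shares:
  0.37×41.7 + 0.43×38.7 + 0.2×44.4 = 40.95%
Difference = 40.95 − 41.7136 = -0.7636 pp.

-0.8 percentage points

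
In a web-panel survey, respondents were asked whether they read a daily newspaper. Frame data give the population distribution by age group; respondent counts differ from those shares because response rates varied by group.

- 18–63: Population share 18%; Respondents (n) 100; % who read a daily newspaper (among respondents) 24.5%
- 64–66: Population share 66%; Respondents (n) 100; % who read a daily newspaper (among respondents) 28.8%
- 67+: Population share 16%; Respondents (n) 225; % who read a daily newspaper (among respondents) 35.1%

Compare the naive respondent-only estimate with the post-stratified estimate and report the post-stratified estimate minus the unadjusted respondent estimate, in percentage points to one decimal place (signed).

Unadjusted (pooled respondent) estimate weights by respondent counts:
  (100/425)×24.5 + (100/425)×28.8 + (225/425)×35.1 = 31.1235%
Reweighting by population age group shares:
  0.18×24.5 + 0.66×28.8 + 0.16×35.1 = 29.034%
Difference = 29.034 − 31.1235 = -2.0895 pp.

-2.1 percentage points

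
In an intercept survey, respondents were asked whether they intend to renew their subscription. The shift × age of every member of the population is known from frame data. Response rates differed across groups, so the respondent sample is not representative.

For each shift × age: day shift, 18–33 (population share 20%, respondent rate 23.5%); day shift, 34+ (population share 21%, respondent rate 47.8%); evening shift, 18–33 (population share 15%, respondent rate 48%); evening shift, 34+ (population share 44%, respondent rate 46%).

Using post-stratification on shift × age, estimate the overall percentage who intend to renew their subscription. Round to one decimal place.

42.2%

Weight each group's respondent value by its population share:
  day shift, 18–33: 0.2 × 23.5 = 4.7
  day shift, 34+: 0.21 × 47.8 = 10.038
  evening shift, 18–33: 0.15 × 48 = 7.2
  evening shift, 34+: 0.44 × 46 = 20.24
Post-stratified estimate = 42.178 → 42.2%.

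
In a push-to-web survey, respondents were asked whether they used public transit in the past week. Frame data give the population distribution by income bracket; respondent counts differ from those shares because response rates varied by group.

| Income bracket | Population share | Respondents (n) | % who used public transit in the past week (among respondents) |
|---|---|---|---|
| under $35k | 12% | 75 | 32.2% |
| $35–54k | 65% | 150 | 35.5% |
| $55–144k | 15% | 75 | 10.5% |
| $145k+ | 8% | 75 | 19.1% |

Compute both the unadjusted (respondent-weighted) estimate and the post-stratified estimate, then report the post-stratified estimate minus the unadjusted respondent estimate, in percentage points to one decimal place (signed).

Without adjustment, the pooled respondent share is:
  (75/375)×32.2 + (150/375)×35.5 + (75/375)×10.5 + (75/375)×19.1 = 26.56%
Reweighting by population income bracket shares:
  0.12×32.2 + 0.65×35.5 + 0.15×10.5 + 0.08×19.1 = 30.042%
Difference = 30.042 − 26.56 = 3.482 pp.

+3.5 percentage points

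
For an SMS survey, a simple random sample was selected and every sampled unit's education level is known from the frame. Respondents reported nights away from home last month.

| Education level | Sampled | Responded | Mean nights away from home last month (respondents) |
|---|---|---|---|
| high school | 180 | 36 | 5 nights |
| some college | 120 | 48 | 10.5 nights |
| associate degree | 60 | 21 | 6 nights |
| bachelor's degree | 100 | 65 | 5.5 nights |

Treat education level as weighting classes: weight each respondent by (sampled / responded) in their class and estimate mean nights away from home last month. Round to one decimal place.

6.7

Class response rates: high school 36/180 = 20%, some college 48/120 = 40%, associate degree 21/60 = 35%, bachelor's degree 65/100 = 65%.
Weighting each respondent by the inverse class response rate inflates each class back to its sampled size, so the class weight is n_sampled:
  high school: 180 × 5 = 900
  some college: 120 × 10.5 = 1260
  associate degree: 60 × 6 = 360
  bachelor's degree: 100 × 5.5 = 550
Adjusted estimate = 3070 / 460 = 6.67391 → 6.7.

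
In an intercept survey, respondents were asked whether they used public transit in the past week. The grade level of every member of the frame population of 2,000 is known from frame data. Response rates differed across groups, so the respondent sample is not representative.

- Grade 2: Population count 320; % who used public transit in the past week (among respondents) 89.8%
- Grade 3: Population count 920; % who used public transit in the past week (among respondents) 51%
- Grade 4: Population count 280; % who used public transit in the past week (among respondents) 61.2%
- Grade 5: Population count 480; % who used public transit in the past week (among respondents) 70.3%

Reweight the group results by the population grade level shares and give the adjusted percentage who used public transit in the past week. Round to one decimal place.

63.3%

Post-stratification weights by population share, not respondent share:
  Grade 2: (320/2,000) × 89.8 = 14.368
  Grade 3: (920/2,000) × 51 = 23.46
  Grade 4: (280/2,000) × 61.2 = 8.568
  Grade 5: (480/2,000) × 70.3 = 16.872
Post-stratified estimate = 63.268 → 63.3%.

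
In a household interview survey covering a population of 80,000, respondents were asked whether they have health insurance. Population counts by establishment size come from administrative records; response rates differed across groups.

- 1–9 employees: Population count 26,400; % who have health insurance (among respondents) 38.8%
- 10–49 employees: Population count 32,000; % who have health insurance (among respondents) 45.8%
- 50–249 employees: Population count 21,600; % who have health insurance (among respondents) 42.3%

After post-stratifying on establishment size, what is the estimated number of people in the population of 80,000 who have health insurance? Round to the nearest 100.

Apply each group's respondent rate to its population count:
  1–9 employees: 26,400 × 38.8% = 10243.2
  10–49 employees: 32,000 × 45.8% = 14,656
  50–249 employees: 21,600 × 42.3% = 9136.8
Estimated total = 34,036 → 34,000.

34,000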